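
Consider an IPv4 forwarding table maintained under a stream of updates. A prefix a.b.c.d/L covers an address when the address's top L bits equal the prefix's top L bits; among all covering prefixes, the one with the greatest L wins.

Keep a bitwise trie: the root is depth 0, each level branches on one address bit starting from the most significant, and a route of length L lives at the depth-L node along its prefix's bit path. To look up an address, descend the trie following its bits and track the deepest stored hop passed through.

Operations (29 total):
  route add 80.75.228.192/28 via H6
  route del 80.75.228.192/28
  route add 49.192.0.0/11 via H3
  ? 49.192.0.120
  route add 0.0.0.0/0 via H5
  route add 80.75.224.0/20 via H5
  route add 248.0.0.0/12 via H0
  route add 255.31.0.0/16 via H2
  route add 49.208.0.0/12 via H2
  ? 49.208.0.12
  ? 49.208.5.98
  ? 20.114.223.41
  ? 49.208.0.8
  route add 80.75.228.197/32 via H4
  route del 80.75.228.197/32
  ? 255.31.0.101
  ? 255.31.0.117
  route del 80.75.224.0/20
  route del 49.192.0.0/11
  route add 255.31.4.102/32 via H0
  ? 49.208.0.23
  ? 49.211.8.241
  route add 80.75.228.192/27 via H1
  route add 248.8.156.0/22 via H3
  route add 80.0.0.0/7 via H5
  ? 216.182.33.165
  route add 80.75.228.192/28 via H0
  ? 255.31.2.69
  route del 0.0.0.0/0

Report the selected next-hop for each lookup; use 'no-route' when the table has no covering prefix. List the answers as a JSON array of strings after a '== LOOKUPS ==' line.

Trace:
  + 80.75.228.192/28 (H6) depth=28
  del 80.75.228.192/28 (clear depth 28)
  + 49.192.0.0/11 (H3) depth=11
  ? 49.192.0.120  path d0:-→d1:-→d2:-→d3:-→d4:-→d5:-→d6:-→d7:-→d8:-→d9:-→d10:-→d11:H3  best=H3
  + 0.0.0.0/0 (H5) depth=0
  + 80.75.224.0/20 (H5) depth=20
  + 248.0.0.0/12 (H0) depth=12
  + 255.31.0.0/16 (H2) depth=16
  + 49.208.0.0/12 (H2) depth=12
  ? 49.208.0.12  path d0:H5→d1:-→d2:-→d3:-→d4:-→d5:-→d6:-→d7:-→d8:-→d9:-→d10:-→d11:H3→d12:H2  best=H2
  ? 49.208.5.98  path d0:H5→d1:-→d2:-→d3:-→d4:-→d5:-→d6:-→d7:-→d8:-→d9:-→d10:-→d11:H3→d12:H2  best=H2
  ? 20.114.223.41  path d0:H5→d1:-→d2:-  best=H5
  ? 49.208.0.8  path d0:H5→d1:-→d2:-→d3:-→d4:-→d5:-→d6:-→d7:-→d8:-→d9:-→d10:-→d11:H3→d12:H2  best=H2
  + 80.75.228.197/32 (H4) depth=32
  del 80.75.228.197/32 (clear depth 32)
  ? 255.31.0.101  path d0:H5→d1:-→d2:-→d3:-→d4:-→d5:-→d6:-→d7:-→d8:-→d9:-→d10:-→d11:-→d12:-→d13:-→d14:-→d15:-→d16:H2  best=H2
  ? 255.31.0.117  path d0:H5→d1:-→d2:-→d3:-→d4:-→d5:-→d6:-→d7:-→d8:-→d9:-→d10:-→d11:-→d12:-→d13:-→d14:-→d15:-→d16:H2  best=H2
  del 80.75.224.0/20 (clear depth 20)
  del 49.192.0.0/11 (clear depth 11)
  + 255.31.4.102/32 (H0) depth=32
  ? 49.208.0.23  path d0:H5→d1:-→d2:-→d3:-→d4:-→d5:-→d6:-→d7:-→d8:-→d9:-→d10:-→d11:-→d12:H2  best=H2
  ? 49.211.8.241  path d0:H5→d1:-→d2:-→d3:-→d4:-→d5:-→d6:-→d7:-→d8:-→d9:-→d10:-→d11:-→d12:H2  best=H2
  + 80.75.228.192/27 (H1) depth=27
  + 248.8.156.0/22 (H3) depth=22
  + 80.0.0.0/7 (H5) depth=7
  ? 216.182.33.165  path d0:H5→d1:-→d2:-  best=H5
  + 80.75.228.192/28 (H0) depth=28
  ? 255.31.2.69  path d0:H5→d1:-→d2:-→d3:-→d4:-→d5:-→d6:-→d7:-→d8:-→d9:-→d10:-→d11:-→d12:-→d13:-→d14:-→d15:-→d16:H2→d17:-→d18:-→d19:-→d20:-→d21:-  best=H2
  del 0.0.0.0/0 (clear depth 0)

== LOOKUPS ==
["H3","H2","H2","H5","H2","H2","H2","H2","H2","H5","H2"]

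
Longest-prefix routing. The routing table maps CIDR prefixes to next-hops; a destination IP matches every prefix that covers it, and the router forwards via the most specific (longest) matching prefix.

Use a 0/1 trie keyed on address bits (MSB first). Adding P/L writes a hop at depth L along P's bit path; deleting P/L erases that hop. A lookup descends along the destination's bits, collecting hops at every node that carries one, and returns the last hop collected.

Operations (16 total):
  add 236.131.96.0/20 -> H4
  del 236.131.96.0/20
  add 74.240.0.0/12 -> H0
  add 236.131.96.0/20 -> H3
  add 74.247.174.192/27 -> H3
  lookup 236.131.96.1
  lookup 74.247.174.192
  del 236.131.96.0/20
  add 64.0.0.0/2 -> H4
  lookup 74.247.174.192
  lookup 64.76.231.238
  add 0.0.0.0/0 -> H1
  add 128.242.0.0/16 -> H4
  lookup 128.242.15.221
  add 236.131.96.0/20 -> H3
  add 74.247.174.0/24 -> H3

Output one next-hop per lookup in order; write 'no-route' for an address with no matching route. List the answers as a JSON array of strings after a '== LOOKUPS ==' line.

Apply in order:
  add 236.131.96.0/20 -> H4 at depth 20
  - 236.131.96.0/20 clear@20
  add 74.240.0.0/12 -> H0 at depth 12
  add 236.131.96.0/20 -> H3 at depth 20
  add 74.247.174.192/27 -> H3 at depth 27
  lookup 236.131.96.1: bits 11101100100000110110 walk d0:-→d1:-→d2:-→d3:-→d4:-→d5:-→d6:-→d7:-→d8:-→d9:-→d10:-→d11:-→d12:-→d13:-→d14:-→d15:-→d16:-→d17:-→d18:-→d19:-→d20:H3 -> H3
  lookup 74.247.174.192: bits 010010101111011110101110110 walk d0:-→d1:-→d2:-→d3:-→d4:-→d5:-→d6:-→d7:-→d8:-→d9:-→d10:-→d11:-→d12:H0→d13:-→d14:-→d15:-→d16:-→d17:-→d18:-→d19:-→d20:-→d21:-→d22:-→d23:-→d24:-→d25:-→d26:-→d27:H3 -> H3
  - 236.131.96.0/20 clear@20
  add 64.0.0.0/2 -> H4 at depth 2
  lookup 74.247.174.192: bits 010010101111011110101110110 walk d0:-→d1:-→d2:H4→d3:-→d4:-→d5:-→d6:-→d7:-→d8:-→d9:-→d10:-→d11:-→d12:H0→d13:-→d14:-→d15:-→d16:-→d17:-→d18:-→d19:-→d20:-→d21:-→d22:-→d23:-→d24:-→d25:-→d26:-→d27:H3 -> H3
  lookup 64.76.231.238: bits 0100 walk d0:-→d1:-→d2:H4→d3:-→d4:- -> H4
  add 0.0.0.0/0 -> H1 at depth 0
  add 128.242.0.0/16 -> H4 at depth 16
  lookup 128.242.15.221: bits 1000000011110010 walk d0:H1→d1:-→d2:-→d3:-→d4:-→d5:-→d6:-→d7:-→d8:-→d9:-→d10:-→d11:-→d12:-→d13:-→d14:-→d15:-→d16:H4 -> H4
  add 236.131.96.0/20 -> H3 at depth 20
  add 74.247.174.0/24 -> H3 at depth 24

== LOOKUPS ==
["H3","H3","H3","H4","H4"]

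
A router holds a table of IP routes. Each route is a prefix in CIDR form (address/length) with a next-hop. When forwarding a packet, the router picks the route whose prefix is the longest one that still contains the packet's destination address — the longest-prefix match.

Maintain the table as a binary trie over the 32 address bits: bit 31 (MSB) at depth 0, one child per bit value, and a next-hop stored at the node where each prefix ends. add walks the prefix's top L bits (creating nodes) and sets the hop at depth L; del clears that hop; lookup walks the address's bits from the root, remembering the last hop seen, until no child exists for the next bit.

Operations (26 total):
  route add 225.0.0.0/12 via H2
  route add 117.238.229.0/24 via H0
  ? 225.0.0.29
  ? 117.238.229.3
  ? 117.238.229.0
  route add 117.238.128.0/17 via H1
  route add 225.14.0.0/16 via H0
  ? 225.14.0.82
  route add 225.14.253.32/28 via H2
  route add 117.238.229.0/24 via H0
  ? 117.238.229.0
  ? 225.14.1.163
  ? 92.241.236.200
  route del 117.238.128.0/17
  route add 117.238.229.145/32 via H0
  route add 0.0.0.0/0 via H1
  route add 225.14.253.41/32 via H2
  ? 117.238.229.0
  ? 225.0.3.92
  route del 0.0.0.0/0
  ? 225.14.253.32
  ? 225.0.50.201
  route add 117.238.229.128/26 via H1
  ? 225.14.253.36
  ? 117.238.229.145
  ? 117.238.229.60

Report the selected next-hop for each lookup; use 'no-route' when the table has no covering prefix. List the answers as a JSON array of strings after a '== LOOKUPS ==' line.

Trace:
  add 225.0.0.0/12 -> H2 at depth 12
  add 117.238.229.0/24 -> H0 at depth 24
  lookup 225.0.0.29: bits 111000010000 walk d0:-→d1:-→d2:-→d3:-→d4:-→d5:-→d6:-→d7:-→d8:-→d9:-→d10:-→d11:-→d12:H2 -> H2
  lookup 117.238.229.3: bits 011101011110111011100101 walk d0:-→d1:-→d2:-→d3:-→d4:-→d5:-→d6:-→d7:-→d8:-→d9:-→d10:-→d11:-→d12:-→d13:-→d14:-→d15:-→d16:-→d17:-→d18:-→d19:-→d20:-→d21:-→d22:-→d23:-→d24:H0 -> H0
  lookup 117.238.229.0: bits 011101011110111011100101 walk d0:-→d1:-→d2:-→d3:-→d4:-→d5:-→d6:-→d7:-→d8:-→d9:-→d10:-→d11:-→d12:-→d13:-→d14:-→d15:-→d16:-→d17:-→d18:-→d19:-→d20:-→d21:-→d22:-→d23:-→d24:H0 -> H0
  add 117.238.128.0/17 -> H1 at depth 17
  add 225.14.0.0/16 -> H0 at depth 16
  lookup 225.14.0.82: bits 1110000100001110 walk d0:-→d1:-→d2:-→d3:-→d4:-→d5:-→d6:-→d7:-→d8:-→d9:-→d10:-→d11:-→d12:H2→d13:-→d14:-→d15:-→d16:H0 -> H0
  add 225.14.253.32/28 -> H2 at depth 28
  add 117.238.229.0/24 -> H0 at depth 24
  lookup 117.238.229.0: bits 011101011110111011100101 walk d0:-→d1:-→d2:-→d3:-→d4:-→d5:-→d6:-→d7:-→d8:-→d9:-→d10:-→d11:-→d12:-→d13:-→d14:-→d15:-→d16:-→d17:H1→d18:-→d19:-→d20:-→d21:-→d22:-→d23:-→d24:H0 -> H0
  lookup 225.14.1.163: bits 1110000100001110 walk d0:-→d1:-→d2:-→d3:-→d4:-→d5:-→d6:-→d7:-→d8:-→d9:-→d10:-→d11:-→d12:H2→d13:-→d14:-→d15:-→d16:H0 -> H0
  lookup 92.241.236.200: bits 01 walk d0:-→d1:-→d2:- -> no-route
  del 117.238.128.0/17 (clear depth 17)
  add 117.238.229.145/32 -> H0 at depth 32
  add 0.0.0.0/0 -> H1 at depth 0
  add 225.14.253.41/32 -> H2 at depth 32
  lookup 117.238.229.0: bits 011101011110111011100101 walk d0:H1→d1:-→d2:-→d3:-→d4:-→d5:-→d6:-→d7:-→d8:-→d9:-→d10:-→d11:-→d12:-→d13:-→d14:-→d15:-→d16:-→d17:-→d18:-→d19:-→d20:-→d21:-→d22:-→d23:-→d24:H0 -> H0
  lookup 225.0.3.92: bits 111000010000 walk d0:H1→d1:-→d2:-→d3:-→d4:-→d5:-→d6:-→d7:-→d8:-→d9:-→d10:-→d11:-→d12:H2 -> H2
  del 0.0.0.0/0 (clear depth 0)
  lookup 225.14.253.32: bits 1110000100001110111111010010 walk d0:-→d1:-→d2:-→d3:-→d4:-→d5:-→d6:-→d7:-→d8:-→d9:-→d10:-→d11:-→d12:H2→d13:-→d14:-→d15:-→d16:H0→d17:-→d18:-→d19:-→d20:-→d21:-→d22:-→d23:-→d24:-→d25:-→d26:-→d27:-→d28:H2 -> H2
  lookup 225.0.50.201: bits 111000010000 walk d0:-→d1:-→d2:-→d3:-→d4:-→d5:-→d6:-→d7:-→d8:-→d9:-→d10:-→d11:-→d12:H2 -> H2
  add 117.238.229.128/26 -> H1 at depth 26
  lookup 225.14.253.36: bits 1110000100001110111111010010 walk d0:-→d1:-→d2:-→d3:-→d4:-→d5:-→d6:-→d7:-→d8:-→d9:-→d10:-→d11:-→d12:H2→d13:-→d14:-→d15:-→d16:H0→d17:-→d18:-→d19:-→d20:-→d21:-→d22:-→d23:-→d24:-→d25:-→d26:-→d27:-→d28:H2 -> H2
  lookup 117.238.229.145: bits 01110101111011101110010110010001 walk d0:-→d1:-→d2:-→d3:-→d4:-→d5:-→d6:-→d7:-→d8:-→d9:-→d10:-→d11:-→d12:-→d13:-→d14:-→d15:-→d16:-→d17:-→d18:-→d19:-→d20:-→d21:-→d22:-→d23:-→d24:H0→d25:-→d26:H1→d27:-→d28:-→d29:-→d30:-→d31:-→d32:H0 -> H0
  lookup 117.238.229.60: bits 011101011110111011100101 walk d0:-→d1:-→d2:-→d3:-→d4:-→d5:-→d6:-→d7:-→d8:-→d9:-→d10:-→d11:-→d12:-→d13:-→d14:-→d15:-→d16:-→d17:-→d18:-→d19:-→d20:-→d21:-→d22:-→d23:-→d24:H0 -> H0

== LOOKUPS ==
["H2","H0","H0","H0","H0","H0","no-route","H0","H2","H2","H2","H2","H0","H0"]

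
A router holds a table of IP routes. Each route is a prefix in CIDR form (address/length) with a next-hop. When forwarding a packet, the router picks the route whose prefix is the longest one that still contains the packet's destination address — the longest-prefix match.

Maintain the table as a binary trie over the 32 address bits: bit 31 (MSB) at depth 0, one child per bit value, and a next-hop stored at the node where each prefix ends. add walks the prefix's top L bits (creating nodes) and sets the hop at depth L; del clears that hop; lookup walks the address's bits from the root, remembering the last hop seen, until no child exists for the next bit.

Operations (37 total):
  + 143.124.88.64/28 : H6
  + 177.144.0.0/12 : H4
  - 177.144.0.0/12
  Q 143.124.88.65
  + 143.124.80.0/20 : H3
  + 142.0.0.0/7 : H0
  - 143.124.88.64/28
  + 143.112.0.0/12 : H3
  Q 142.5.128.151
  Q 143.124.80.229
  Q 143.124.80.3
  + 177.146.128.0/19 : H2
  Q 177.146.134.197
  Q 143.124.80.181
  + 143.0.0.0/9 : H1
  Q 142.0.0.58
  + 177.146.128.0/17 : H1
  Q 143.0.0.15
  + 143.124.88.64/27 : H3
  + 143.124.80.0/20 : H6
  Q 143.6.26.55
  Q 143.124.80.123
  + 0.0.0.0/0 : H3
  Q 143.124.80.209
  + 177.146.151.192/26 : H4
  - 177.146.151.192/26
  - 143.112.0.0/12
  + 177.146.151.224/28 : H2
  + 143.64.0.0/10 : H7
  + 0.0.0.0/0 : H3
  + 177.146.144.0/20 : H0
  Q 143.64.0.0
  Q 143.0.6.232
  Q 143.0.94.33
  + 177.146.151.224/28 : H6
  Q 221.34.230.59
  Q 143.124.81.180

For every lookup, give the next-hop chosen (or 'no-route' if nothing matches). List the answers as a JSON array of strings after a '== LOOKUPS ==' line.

Trace:
  + 143.124.88.64/28 (H6) depth=28
  + 177.144.0.0/12 (H4) depth=12
  del 177.144.0.0/12 (clear depth 12)
  lookup 143.124.88.65: bits 1000111101111100010110000100 walk d0:-→d1:-→d2:-→d3:-→d4:-→d5:-→d6:-→d7:-→d8:-→d9:-→d10:-→d11:-→d12:-→d13:-→d14:-→d15:-→d16:-→d17:-→d18:-→d19:-→d20:-→d21:-→d22:-→d23:-→d24:-→d25:-→d26:-→d27:-→d28:H6 -> H6
  + 143.124.80.0/20 (H3) depth=20
  + 142.0.0.0/7 (H0) depth=7
  del 143.124.88.64/28 (clear depth 28)
  + 143.112.0.0/12 (H3) depth=12
  lookup 142.5.128.151: bits 1000111 walk d0:-→d1:-→d2:-→d3:-→d4:-→d5:-→d6:-→d7:H0 -> H0
  lookup 143.124.80.229: bits 10001111011111000101 walk d0:-→d1:-→d2:-→d3:-→d4:-→d5:-→d6:-→d7:H0→d8:-→d9:-→d10:-→d11:-→d12:H3→d13:-→d14:-→d15:-→d16:-→d17:-→d18:-→d19:-→d20:H3 -> H3
  lookup 143.124.80.3: bits 10001111011111000101 walk d0:-→d1:-→d2:-→d3:-→d4:-→d5:-→d6:-→d7:H0→d8:-→d9:-→d10:-→d11:-→d12:H3→d13:-→d14:-→d15:-→d16:-→d17:-→d18:-→d19:-→d20:H3 -> H3
  + 177.146.128.0/19 (H2) depth=19
  lookup 177.146.134.197: bits 1011000110010010100 walk d0:-→d1:-→d2:-→d3:-→d4:-→d5:-→d6:-→d7:-→d8:-→d9:-→d10:-→d11:-→d12:-→d13:-→d14:-→d15:-→d16:-→d17:-→d18:-→d19:H2 -> H2
  lookup 143.124.80.181: bits 10001111011111000101 walk d0:-→d1:-→d2:-→d3:-→d4:-→d5:-→d6:-→d7:H0→d8:-→d9:-→d10:-→d11:-→d12:H3→d13:-→d14:-→d15:-→d16:-→d17:-→d18:-→d19:-→d20:H3 -> H3
  + 143.0.0.0/9 (H1) depth=9
  lookup 142.0.0.58: bits 1000111 walk d0:-→d1:-→d2:-→d3:-→d4:-→d5:-→d6:-→d7:H0 -> H0
  + 177.146.128.0/17 (H1) depth=17
  lookup 143.0.0.15: bits 100011110 walk d0:-→d1:-→d2:-→d3:-→d4:-→d5:-→d6:-→d7:H0→d8:-→d9:H1 -> H1
  + 143.124.88.64/27 (H3) depth=27
  + 143.124.80.0/20 (H6) depth=20
  lookup 143.6.26.55: bits 100011110 walk d0:-→d1:-→d2:-→d3:-→d4:-→d5:-→d6:-→d7:H0→d8:-→d9:H1 -> H1
  lookup 143.124.80.123: bits 10001111011111000101 walk d0:-→d1:-→d2:-→d3:-→d4:-→d5:-→d6:-→d7:H0→d8:-→d9:H1→d10:-→d11:-→d12:H3→d13:-→d14:-→d15:-→d16:-→d17:-→d18:-→d19:-→d20:H6 -> H6
  + 0.0.0.0/0 (H3) depth=0
  lookup 143.124.80.209: bits 10001111011111000101 walk d0:H3→d1:-→d2:-→d3:-→d4:-→d5:-→d6:-→d7:H0→d8:-→d9:H1→d10:-→d11:-→d12:H3→d13:-→d14:-→d15:-→d16:-→d17:-→d18:-→d19:-→d20:H6 -> H6
  + 177.146.151.192/26 (H4) depth=26
  del 177.146.151.192/26 (clear depth 26)
  del 143.112.0.0/12 (clear depth 12)
  + 177.146.151.224/28 (H2) depth=28
  + 143.64.0.0/10 (H7) depth=10
  + 0.0.0.0/0 (H3) depth=0
  + 177.146.144.0/20 (H0) depth=20
  lookup 143.64.0.0: bits 1000111101 walk d0:H3→d1:-→d2:-→d3:-→d4:-→d5:-→d6:-→d7:H0→d8:-→d9:H1→d10:H7 -> H7
  lookup 143.0.6.232: bits 100011110 walk d0:H3→d1:-→d2:-→d3:-→d4:-→d5:-→d6:-→d7:H0→d8:-→d9:H1 -> H1
  lookup 143.0.94.33: bits 100011110 walk d0:H3→d1:-→d2:-→d3:-→d4:-→d5:-→d6:-→d7:H0→d8:-→d9:H1 -> H1
  + 177.146.151.224/28 (H6) depth=28
  lookup 221.34.230.59: bits 1 walk d0:H3→d1:- -> H3
  lookup 143.124.81.180: bits 10001111011111000101 walk d0:H3→d1:-→d2:-→d3:-→d4:-→d5:-→d6:-→d7:H0→d8:-→d9:H1→d10:H7→d11:-→d12:-→d13:-→d14:-→d15:-→d16:-→d17:-→d18:-→d19:-→d20:H6 -> H6

== LOOKUPS ==
["H6","H0","H3","H3","H2","H3","H0","H1","H1","H6","H6","H7","H1","H1","H3","H6"]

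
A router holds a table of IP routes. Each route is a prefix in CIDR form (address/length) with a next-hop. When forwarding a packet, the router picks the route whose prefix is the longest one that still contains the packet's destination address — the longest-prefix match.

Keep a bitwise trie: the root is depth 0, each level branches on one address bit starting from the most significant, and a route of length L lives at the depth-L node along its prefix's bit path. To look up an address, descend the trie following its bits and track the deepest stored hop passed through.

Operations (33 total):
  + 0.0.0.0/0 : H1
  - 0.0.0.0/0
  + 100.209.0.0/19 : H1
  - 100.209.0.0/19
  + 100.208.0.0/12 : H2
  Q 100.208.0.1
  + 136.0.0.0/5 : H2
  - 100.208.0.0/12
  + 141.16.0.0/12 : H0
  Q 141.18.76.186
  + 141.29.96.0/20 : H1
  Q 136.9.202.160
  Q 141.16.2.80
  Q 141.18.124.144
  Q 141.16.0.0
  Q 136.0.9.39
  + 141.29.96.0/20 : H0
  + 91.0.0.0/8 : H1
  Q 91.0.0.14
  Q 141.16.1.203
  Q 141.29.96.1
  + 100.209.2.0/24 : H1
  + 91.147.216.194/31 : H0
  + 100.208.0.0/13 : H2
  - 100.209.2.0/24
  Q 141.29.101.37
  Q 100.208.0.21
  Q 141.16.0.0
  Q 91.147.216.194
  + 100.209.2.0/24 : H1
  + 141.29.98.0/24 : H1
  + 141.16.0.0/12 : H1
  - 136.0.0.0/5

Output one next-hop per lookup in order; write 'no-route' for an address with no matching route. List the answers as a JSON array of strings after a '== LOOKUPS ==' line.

Process each operation:
  + 0.0.0.0/0 (H1) depth=0
  del 0.0.0.0/0 (clear depth 0)
  + 100.209.0.0/19 (H1) depth=19
  del 100.209.0.0/19 (clear depth 19)
  + 100.208.0.0/12 (H2) depth=12
  ? 100.208.0.1  path d0:-→d1:-→d2:-→d3:-→d4:-→d5:-→d6:-→d7:-→d8:-→d9:-→d10:-→d11:-→d12:H2→d13:-→d14:-→d15:-  best=H2
  + 136.0.0.0/5 (H2) depth=5
  del 100.208.0.0/12 (clear depth 12)
  + 141.16.0.0/12 (H0) depth=12
  ? 141.18.76.186  path d0:-→d1:-→d2:-→d3:-→d4:-→d5:H2→d6:-→d7:-→d8:-→d9:-→d10:-→d11:-→d12:H0  best=H0
  + 141.29.96.0/20 (H1) depth=20
  ? 136.9.202.160  path d0:-→d1:-→d2:-→d3:-→d4:-→d5:H2  best=H2
  ? 141.16.2.80  path d0:-→d1:-→d2:-→d3:-→d4:-→d5:H2→d6:-→d7:-→d8:-→d9:-→d10:-→d11:-→d12:H0  best=H0
  ? 141.18.124.144  path d0:-→d1:-→d2:-→d3:-→d4:-→d5:H2→d6:-→d7:-→d8:-→d9:-→d10:-→d11:-→d12:H0  best=H0
  ? 141.16.0.0  path d0:-→d1:-→d2:-→d3:-→d4:-→d5:H2→d6:-→d7:-→d8:-→d9:-→d10:-→d11:-→d12:H0  best=H0
  ? 136.0.9.39  path d0:-→d1:-→d2:-→d3:-→d4:-→d5:H2  best=H2
  + 141.29.96.0/20 (H0) depth=20
  + 91.0.0.0/8 (H1) depth=8
  ? 91.0.0.14  path d0:-→d1:-→d2:-→d3:-→d4:-→d5:-→d6:-→d7:-→d8:H1  best=H1
  ? 141.16.1.203  path d0:-→d1:-→d2:-→d3:-→d4:-→d5:H2→d6:-→d7:-→d8:-→d9:-→d10:-→d11:-→d12:H0  best=H0
  ? 141.29.96.1  path d0:-→d1:-→d2:-→d3:-→d4:-→d5:H2→d6:-→d7:-→d8:-→d9:-→d10:-→d11:-→d12:H0→d13:-→d14:-→d15:-→d16:-→d17:-→d18:-→d19:-→d20:H0  best=H0
  + 100.209.2.0/24 (H1) depth=24
  + 91.147.216.194/31 (H0) depth=31
  + 100.208.0.0/13 (H2) depth=13
  del 100.209.2.0/24 (clear depth 24)
  ? 141.29.101.37  path d0:-→d1:-→d2:-→d3:-→d4:-→d5:H2→d6:-→d7:-→d8:-→d9:-→d10:-→d11:-→d12:H0→d13:-→d14:-→d15:-→d16:-→d17:-→d18:-→d19:-→d20:H0  best=H0
  ? 100.208.0.21  path d0:-→d1:-→d2:-→d3:-→d4:-→d5:-→d6:-→d7:-→d8:-→d9:-→d10:-→d11:-→d12:-→d13:H2→d14:-→d15:-  best=H2
  ? 141.16.0.0  path d0:-→d1:-→d2:-→d3:-→d4:-→d5:H2→d6:-→d7:-→d8:-→d9:-→d10:-→d11:-→d12:H0  best=H0
  ? 91.147.216.194  path d0:-→d1:-→d2:-→d3:-→d4:-→d5:-→d6:-→d7:-→d8:H1→d9:-→d10:-→d11:-→d12:-→d13:-→d14:-→d15:-→d16:-→d17:-→d18:-→d19:-→d20:-→d21:-→d22:-→d23:-→d24:-→d25:-→d26:-→d27:-→d28:-→d29:-→d30:-→d31:H0  best=H0
  + 100.209.2.0/24 (H1) depth=24
  + 141.29.98.0/24 (H1) depth=24
  + 141.16.0.0/12 (H1) depth=12
  del 136.0.0.0/5 (clear depth 5)

== LOOKUPS ==
["H2","H0","H2","H0","H0","H0","H2","H1","H0","H0","H0","H2","H0","H0"]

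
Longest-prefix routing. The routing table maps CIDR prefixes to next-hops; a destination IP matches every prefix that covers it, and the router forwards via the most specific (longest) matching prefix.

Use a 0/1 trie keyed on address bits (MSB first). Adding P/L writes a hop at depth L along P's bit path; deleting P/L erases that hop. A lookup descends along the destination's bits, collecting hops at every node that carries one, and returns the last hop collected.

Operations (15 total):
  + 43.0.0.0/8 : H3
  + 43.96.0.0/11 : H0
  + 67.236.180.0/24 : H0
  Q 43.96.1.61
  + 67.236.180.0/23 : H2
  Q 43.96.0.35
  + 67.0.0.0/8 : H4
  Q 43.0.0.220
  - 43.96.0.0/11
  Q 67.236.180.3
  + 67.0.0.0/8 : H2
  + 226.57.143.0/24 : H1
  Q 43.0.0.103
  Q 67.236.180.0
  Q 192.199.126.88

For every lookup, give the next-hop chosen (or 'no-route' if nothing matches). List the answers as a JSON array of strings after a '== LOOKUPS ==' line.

Apply in order:
  + 43.0.0.0/8 (H3) depth=8
  + 43.96.0.0/11 (H0) depth=11
  + 67.236.180.0/24 (H0) depth=24
  lookup 43.96.1.61: bits 00101011011 walk d0:-→d1:-→d2:-→d3:-→d4:-→d5:-→d6:-→d7:-→d8:H3→d9:-→d10:-→d11:H0 -> H0
  + 67.236.180.0/23 (H2) depth=23
  lookup 43.96.0.35: bits 00101011011 walk d0:-→d1:-→d2:-→d3:-→d4:-→d5:-→d6:-→d7:-→d8:H3→d9:-→d10:-→d11:H0 -> H0
  + 67.0.0.0/8 (H4) depth=8
  lookup 43.0.0.220: bits 001010110 walk d0:-→d1:-→d2:-→d3:-→d4:-→d5:-→d6:-→d7:-→d8:H3→d9:- -> H3
  del 43.96.0.0/11 (clear depth 11)
  lookup 67.236.180.3: bits 010000111110110010110100 walk d0:-→d1:-→d2:-→d3:-→d4:-→d5:-→d6:-→d7:-→d8:H4→d9:-→d10:-→d11:-→d12:-→d13:-→d14:-→d15:-→d16:-→d17:-→d18:-→d19:-→d20:-→d21:-→d22:-→d23:H2→d24:H0 -> H0
  + 67.0.0.0/8 (H2) depth=8
  + 226.57.143.0/24 (H1) depth=24
  lookup 43.0.0.103: bits 001010110 walk d0:-→d1:-→d2:-→d3:-→d4:-→d5:-→d6:-→d7:-→d8:H3→d9:- -> H3
  lookup 67.236.180.0: bits 010000111110110010110100 walk d0:-→d1:-→d2:-→d3:-→d4:-→d5:-→d6:-→d7:-→d8:H2→d9:-→d10:-→d11:-→d12:-→d13:-→d14:-→d15:-→d16:-→d17:-→d18:-→d19:-→d20:-→d21:-→d22:-→d23:H2→d24:H0 -> H0
  lookup 192.199.126.88: bits 11 walk d0:-→d1:-→d2:- -> no-route

== LOOKUPS ==
["H0","H0","H3","H0","H3","H0","no-route"]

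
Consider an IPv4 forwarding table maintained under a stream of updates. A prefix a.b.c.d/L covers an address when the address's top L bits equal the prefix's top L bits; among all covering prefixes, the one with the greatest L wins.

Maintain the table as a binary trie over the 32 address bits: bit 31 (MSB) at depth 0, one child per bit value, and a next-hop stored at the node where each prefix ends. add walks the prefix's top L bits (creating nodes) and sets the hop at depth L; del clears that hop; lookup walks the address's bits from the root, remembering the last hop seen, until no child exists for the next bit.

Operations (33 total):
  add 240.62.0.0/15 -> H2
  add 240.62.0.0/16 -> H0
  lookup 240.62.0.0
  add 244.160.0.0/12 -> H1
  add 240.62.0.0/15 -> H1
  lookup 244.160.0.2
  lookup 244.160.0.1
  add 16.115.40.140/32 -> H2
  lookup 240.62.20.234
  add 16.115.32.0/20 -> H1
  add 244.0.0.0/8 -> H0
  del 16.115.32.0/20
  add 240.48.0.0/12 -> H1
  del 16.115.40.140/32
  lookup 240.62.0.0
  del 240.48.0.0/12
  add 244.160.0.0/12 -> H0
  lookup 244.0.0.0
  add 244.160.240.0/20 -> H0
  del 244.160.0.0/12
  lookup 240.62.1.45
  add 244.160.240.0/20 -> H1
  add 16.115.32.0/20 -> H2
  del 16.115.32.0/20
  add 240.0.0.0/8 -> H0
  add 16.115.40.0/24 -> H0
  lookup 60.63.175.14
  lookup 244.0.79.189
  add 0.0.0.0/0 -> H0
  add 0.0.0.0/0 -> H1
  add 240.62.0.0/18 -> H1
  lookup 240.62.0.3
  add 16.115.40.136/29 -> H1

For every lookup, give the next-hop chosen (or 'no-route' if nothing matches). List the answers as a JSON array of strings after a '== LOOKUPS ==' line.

Apply in order:
  + 240.62.0.0/15 (H2) depth=15
  + 240.62.0.0/16 (H0) depth=16
  Q 240.62.0.0: descend 1111000000111110 ; hops seen [H2,H0] ; pick H0
  + 244.160.0.0/12 (H1) depth=12
  + 240.62.0.0/15 (H1) depth=15
  Q 244.160.0.2: descend 111101001010 ; hops seen [H1] ; pick H1
  Q 244.160.0.1: descend 111101001010 ; hops seen [H1] ; pick H1
  + 16.115.40.140/32 (H2) depth=32
  Q 240.62.20.234: descend 1111000000111110 ; hops seen [H1,H0] ; pick H0
  + 16.115.32.0/20 (H1) depth=20
  + 244.0.0.0/8 (H0) depth=8
  - 16.115.32.0/20 clear@20
  + 240.48.0.0/12 (H1) depth=12
  - 16.115.40.140/32 clear@32
  Q 240.62.0.0: descend 1111000000111110 ; hops seen [H1,H1,H0] ; pick H0
  - 240.48.0.0/12 clear@12
  + 244.160.0.0/12 (H0) depth=12
  Q 244.0.0.0: descend 11110100 ; hops seen [H0] ; pick H0
  + 244.160.240.0/20 (H0) depth=20
  - 244.160.0.0/12 clear@12
  Q 240.62.1.45: descend 1111000000111110 ; hops seen [H1,H0] ; pick H0
  + 244.160.240.0/20 (H1) depth=20
  + 16.115.32.0/20 (H2) depth=20
  - 16.115.32.0/20 clear@20
  + 240.0.0.0/8 (H0) depth=8
  + 16.115.40.0/24 (H0) depth=24
  Q 60.63.175.14: descend 00 ; hops seen [∅] ; pick no-route
  Q 244.0.79.189: descend 11110100 ; hops seen [H0] ; pick H0
  + 0.0.0.0/0 (H0) depth=0
  + 0.0.0.0/0 (H1) depth=0
  + 240.62.0.0/18 (H1) depth=18
  Q 240.62.0.3: descend 111100000011111000 ; hops seen [H1,H0,H1,H0,H1] ; pick H1
  + 16.115.40.136/29 (H1) depth=29

== LOOKUPS ==
["H0","H1","H1","H0","H0","H0","H0","no-route","H0","H1"]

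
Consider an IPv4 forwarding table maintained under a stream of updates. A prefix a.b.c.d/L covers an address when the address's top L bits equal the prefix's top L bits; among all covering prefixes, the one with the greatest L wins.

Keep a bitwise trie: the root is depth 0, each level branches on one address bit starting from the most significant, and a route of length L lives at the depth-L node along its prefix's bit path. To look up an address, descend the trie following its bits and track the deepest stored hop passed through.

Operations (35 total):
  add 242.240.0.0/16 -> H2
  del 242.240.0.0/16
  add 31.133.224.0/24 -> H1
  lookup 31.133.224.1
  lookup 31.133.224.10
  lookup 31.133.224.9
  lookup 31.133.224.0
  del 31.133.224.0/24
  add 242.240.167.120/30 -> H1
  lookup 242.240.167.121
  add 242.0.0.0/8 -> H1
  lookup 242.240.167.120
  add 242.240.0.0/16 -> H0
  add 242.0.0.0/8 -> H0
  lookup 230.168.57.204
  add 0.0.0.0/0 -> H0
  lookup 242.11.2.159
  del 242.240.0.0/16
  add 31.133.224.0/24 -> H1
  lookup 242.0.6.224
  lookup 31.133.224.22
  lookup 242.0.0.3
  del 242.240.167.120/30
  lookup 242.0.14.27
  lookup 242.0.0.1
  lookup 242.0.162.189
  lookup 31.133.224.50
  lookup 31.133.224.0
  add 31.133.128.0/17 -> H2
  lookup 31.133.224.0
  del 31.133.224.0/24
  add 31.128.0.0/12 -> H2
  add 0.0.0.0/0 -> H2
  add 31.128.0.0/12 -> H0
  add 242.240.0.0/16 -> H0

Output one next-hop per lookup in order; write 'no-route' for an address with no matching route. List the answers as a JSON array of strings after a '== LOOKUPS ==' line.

Apply in order:
  add 242.240.0.0/16 -> H2 at depth 16
  del 242.240.0.0/16 (clear depth 16)
  add 31.133.224.0/24 -> H1 at depth 24
  ? 31.133.224.1  path d0:-→d1:-→d2:-→d3:-→d4:-→d5:-→d6:-→d7:-→d8:-→d9:-→d10:-→d11:-→d12:-→d13:-→d14:-→d15:-→d16:-→d17:-→d18:-→d19:-→d20:-→d21:-→d22:-→d23:-→d24:H1  best=H1
  ? 31.133.224.10  path d0:-→d1:-→d2:-→d3:-→d4:-→d5:-→d6:-→d7:-→d8:-→d9:-→d10:-→d11:-→d12:-→d13:-→d14:-→d15:-→d16:-→d17:-→d18:-→d19:-→d20:-→d21:-→d22:-→d23:-→d24:H1  best=H1
  ? 31.133.224.9  path d0:-→d1:-→d2:-→d3:-→d4:-→d5:-→d6:-→d7:-→d8:-→d9:-→d10:-→d11:-→d12:-→d13:-→d14:-→d15:-→d16:-→d17:-→d18:-→d19:-→d20:-→d21:-→d22:-→d23:-→d24:H1  best=H1
  ? 31.133.224.0  path d0:-→d1:-→d2:-→d3:-→d4:-→d5:-→d6:-→d7:-→d8:-→d9:-→d10:-→d11:-→d12:-→d13:-→d14:-→d15:-→d16:-→d17:-→d18:-→d19:-→d20:-→d21:-→d22:-→d23:-→d24:H1  best=H1
  del 31.133.224.0/24 (clear depth 24)
  add 242.240.167.120/30 -> H1 at depth 30
  ? 242.240.167.121  path d0:-→d1:-→d2:-→d3:-→d4:-→d5:-→d6:-→d7:-→d8:-→d9:-→d10:-→d11:-→d12:-→d13:-→d14:-→d15:-→d16:-→d17:-→d18:-→d19:-→d20:-→d21:-→d22:-→d23:-→d24:-→d25:-→d26:-→d27:-→d28:-→d29:-→d30:H1  best=H1
  add 242.0.0.0/8 -> H1 at depth 8
  ? 242.240.167.120  path d0:-→d1:-→d2:-→d3:-→d4:-→d5:-→d6:-→d7:-→d8:H1→d9:-→d10:-→d11:-→d12:-→d13:-→d14:-→d15:-→d16:-→d17:-→d18:-→d19:-→d20:-→d21:-→d22:-→d23:-→d24:-→d25:-→d26:-→d27:-→d28:-→d29:-→d30:H1  best=H1
  add 242.240.0.0/16 -> H0 at depth 16
  add 242.0.0.0/8 -> H0 at depth 8
  ? 230.168.57.204  path d0:-→d1:-→d2:-→d3:-  best=no-route
  add 0.0.0.0/0 -> H0 at depth 0
  ? 242.11.2.159  path d0:H0→d1:-→d2:-→d3:-→d4:-→d5:-→d6:-→d7:-→d8:H0  best=H0
  del 242.240.0.0/16 (clear depth 16)
  add 31.133.224.0/24 -> H1 at depth 24
  ? 242.0.6.224  path d0:H0→d1:-→d2:-→d3:-→d4:-→d5:-→d6:-→d7:-→d8:H0  best=H0
  ? 31.133.224.22  path d0:H0→d1:-→d2:-→d3:-→d4:-→d5:-→d6:-→d7:-→d8:-→d9:-→d10:-→d11:-→d12:-→d13:-→d14:-→d15:-→d16:-→d17:-→d18:-→d19:-→d20:-→d21:-→d22:-→d23:-→d24:H1  best=H1
  ? 242.0.0.3  path d0:H0→d1:-→d2:-→d3:-→d4:-→d5:-→d6:-→d7:-→d8:H0  best=H0
  del 242.240.167.120/30 (clear depth 30)
  ? 242.0.14.27  path d0:H0→d1:-→d2:-→d3:-→d4:-→d5:-→d6:-→d7:-→d8:H0  best=H0
  ? 242.0.0.1  path d0:H0→d1:-→d2:-→d3:-→d4:-→d5:-→d6:-→d7:-→d8:H0  best=H0
  ? 242.0.162.189  path d0:H0→d1:-→d2:-→d3:-→d4:-→d5:-→d6:-→d7:-→d8:H0  best=H0
  ? 31.133.224.50  path d0:H0→d1:-→d2:-→d3:-→d4:-→d5:-→d6:-→d7:-→d8:-→d9:-→d10:-→d11:-→d12:-→d13:-→d14:-→d15:-→d16:-→d17:-→d18:-→d19:-→d20:-→d21:-→d22:-→d23:-→d24:H1  best=H1
  ? 31.133.224.0  path d0:H0→d1:-→d2:-→d3:-→d4:-→d5:-→d6:-→d7:-→d8:-→d9:-→d10:-→d11:-→d12:-→d13:-→d14:-→d15:-→d16:-→d17:-→d18:-→d19:-→d20:-→d21:-→d22:-→d23:-→d24:H1  best=H1
  add 31.133.128.0/17 -> H2 at depth 17
  ? 31.133.224.0  path d0:H0→d1:-→d2:-→d3:-→d4:-→d5:-→d6:-→d7:-→d8:-→d9:-→d10:-→d11:-→d12:-→d13:-→d14:-→d15:-→d16:-→d17:H2→d18:-→d19:-→d20:-→d21:-→d22:-→d23:-→d24:H1  best=H1
  del 31.133.224.0/24 (clear depth 24)
  add 31.128.0.0/12 -> H2 at depth 12
  add 0.0.0.0/0 -> H2 at depth 0
  add 31.128.0.0/12 -> H0 at depth 12
  add 242.240.0.0/16 -> H0 at depth 16

== LOOKUPS ==
["H1","H1","H1","H1","H1","H1","no-route","H0","H0","H1","H0","H0","H0","H0","H1","H1","H1"]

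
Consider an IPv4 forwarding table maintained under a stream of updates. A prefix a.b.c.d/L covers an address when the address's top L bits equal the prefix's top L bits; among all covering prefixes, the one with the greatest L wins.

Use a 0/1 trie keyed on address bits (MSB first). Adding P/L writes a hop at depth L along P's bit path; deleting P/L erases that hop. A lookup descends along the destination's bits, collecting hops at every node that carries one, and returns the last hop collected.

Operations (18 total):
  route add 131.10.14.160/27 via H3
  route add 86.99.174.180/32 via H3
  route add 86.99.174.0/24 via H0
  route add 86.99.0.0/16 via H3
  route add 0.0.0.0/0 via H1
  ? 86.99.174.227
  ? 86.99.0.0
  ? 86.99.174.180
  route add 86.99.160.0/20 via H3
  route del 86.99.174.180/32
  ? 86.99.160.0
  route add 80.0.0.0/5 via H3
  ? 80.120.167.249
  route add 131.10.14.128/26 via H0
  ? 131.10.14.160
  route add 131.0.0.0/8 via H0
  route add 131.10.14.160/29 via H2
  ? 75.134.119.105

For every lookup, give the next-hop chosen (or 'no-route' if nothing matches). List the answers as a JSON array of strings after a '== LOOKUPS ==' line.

Trace:
  add 131.10.14.160/27 -> H3 at depth 27
  add 86.99.174.180/32 -> H3 at depth 32
  add 86.99.174.0/24 -> H0 at depth 24
  add 86.99.0.0/16 -> H3 at depth 16
  add 0.0.0.0/0 -> H1 at depth 0
  Q 86.99.174.227: descend 0101011001100011101011101 ; hops seen [H1,H3,H0] ; pick H0
  Q 86.99.0.0: descend 0101011001100011 ; hops seen [H1,H3] ; pick H3
  Q 86.99.174.180: descend 01010110011000111010111010110100 ; hops seen [H1,H3,H0,H3] ; pick H3
  add 86.99.160.0/20 -> H3 at depth 20
  del 86.99.174.180/32 (clear depth 32)
  Q 86.99.160.0: descend 01010110011000111010 ; hops seen [H1,H3,H3] ; pick H3
  add 80.0.0.0/5 -> H3 at depth 5
  Q 80.120.167.249: descend 01010 ; hops seen [H1,H3] ; pick H3
  add 131.10.14.128/26 -> H0 at depth 26
  Q 131.10.14.160: descend 100000110000101000001110101 ; hops seen [H1,H0,H3] ; pick H3
  add 131.0.0.0/8 -> H0 at depth 8
  add 131.10.14.160/29 -> H2 at depth 29
  Q 75.134.119.105: descend 010 ; hops seen [H1] ; pick H1

== LOOKUPS ==
["H0","H3","H3","H3","H3","H3","H1"]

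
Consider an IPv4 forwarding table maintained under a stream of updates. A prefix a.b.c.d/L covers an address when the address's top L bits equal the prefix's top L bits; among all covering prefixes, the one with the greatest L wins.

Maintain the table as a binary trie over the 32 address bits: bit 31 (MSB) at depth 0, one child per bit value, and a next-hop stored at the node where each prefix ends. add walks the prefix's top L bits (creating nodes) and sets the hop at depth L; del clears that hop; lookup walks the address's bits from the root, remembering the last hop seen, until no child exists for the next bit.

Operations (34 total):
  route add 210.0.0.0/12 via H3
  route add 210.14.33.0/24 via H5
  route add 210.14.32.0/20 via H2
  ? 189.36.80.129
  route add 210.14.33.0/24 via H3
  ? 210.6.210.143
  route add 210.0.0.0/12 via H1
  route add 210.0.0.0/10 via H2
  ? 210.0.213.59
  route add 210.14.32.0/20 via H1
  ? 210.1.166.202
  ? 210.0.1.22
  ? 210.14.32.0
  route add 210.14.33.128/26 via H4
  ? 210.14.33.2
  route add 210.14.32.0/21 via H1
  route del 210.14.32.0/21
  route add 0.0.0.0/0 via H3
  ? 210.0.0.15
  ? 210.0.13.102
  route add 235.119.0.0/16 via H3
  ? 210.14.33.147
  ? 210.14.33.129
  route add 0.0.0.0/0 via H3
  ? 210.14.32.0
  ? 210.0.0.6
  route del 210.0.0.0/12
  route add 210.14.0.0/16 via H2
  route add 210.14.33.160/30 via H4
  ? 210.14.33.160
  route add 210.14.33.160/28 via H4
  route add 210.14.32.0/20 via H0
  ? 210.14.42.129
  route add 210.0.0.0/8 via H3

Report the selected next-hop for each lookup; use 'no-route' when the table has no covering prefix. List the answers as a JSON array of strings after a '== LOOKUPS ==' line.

Process each operation:
  add 210.0.0.0/12 -> H3 at depth 12
  add 210.14.33.0/24 -> H5 at depth 24
  add 210.14.32.0/20 -> H2 at depth 20
  lookup 189.36.80.129: bits 1 walk d0:-→d1:- -> no-route
  add 210.14.33.0/24 -> H3 at depth 24
  lookup 210.6.210.143: bits 110100100000 walk d0:-→d1:-→d2:-→d3:-→d4:-→d5:-→d6:-→d7:-→d8:-→d9:-→d10:-→d11:-→d12:H3 -> H3
  add 210.0.0.0/12 -> H1 at depth 12
  add 210.0.0.0/10 -> H2 at depth 10
  lookup 210.0.213.59: bits 110100100000 walk d0:-→d1:-→d2:-→d3:-→d4:-→d5:-→d6:-→d7:-→d8:-→d9:-→d10:H2→d11:-→d12:H1 -> H1
  add 210.14.32.0/20 -> H1 at depth 20
  lookup 210.1.166.202: bits 110100100000 walk d0:-→d1:-→d2:-→d3:-→d4:-→d5:-→d6:-→d7:-→d8:-→d9:-→d10:H2→d11:-→d12:H1 -> H1
  lookup 210.0.1.22: bits 110100100000 walk d0:-→d1:-→d2:-→d3:-→d4:-→d5:-→d6:-→d7:-→d8:-→d9:-→d10:H2→d11:-→d12:H1 -> H1
  lookup 210.14.32.0: bits 11010010000011100010000 walk d0:-→d1:-→d2:-→d3:-→d4:-→d5:-→d6:-→d7:-→d8:-→d9:-→d10:H2→d11:-→d12:H1→d13:-→d14:-→d15:-→d16:-→d17:-→d18:-→d19:-→d20:H1→d21:-→d22:-→d23:- -> H1
  add 210.14.33.128/26 -> H4 at depth 26
  lookup 210.14.33.2: bits 110100100000111000100001 walk d0:-→d1:-→d2:-→d3:-→d4:-→d5:-→d6:-→d7:-→d8:-→d9:-→d10:H2→d11:-→d12:H1→d13:-→d14:-→d15:-→d16:-→d17:-→d18:-→d19:-→d20:H1→d21:-→d22:-→d23:-→d24:H3 -> H3
  add 210.14.32.0/21 -> H1 at depth 21
  - 210.14.32.0/21 clear@21
  add 0.0.0.0/0 -> H3 at depth 0
  lookup 210.0.0.15: bits 110100100000 walk d0:H3→d1:-→d2:-→d3:-→d4:-→d5:-→d6:-→d7:-→d8:-→d9:-→d10:H2→d11:-→d12:H1 -> H1
  lookup 210.0.13.102: bits 110100100000 walk d0:H3→d1:-→d2:-→d3:-→d4:-→d5:-→d6:-→d7:-→d8:-→d9:-→d10:H2→d11:-→d12:H1 -> H1
  add 235.119.0.0/16 -> H3 at depth 16
  lookup 210.14.33.147: bits 11010010000011100010000110 walk d0:H3→d1:-→d2:-→d3:-→d4:-→d5:-→d6:-→d7:-→d8:-→d9:-→d10:H2→d11:-→d12:H1→d13:-→d14:-→d15:-→d16:-→d17:-→d18:-→d19:-→d20:H1→d21:-→d22:-→d23:-→d24:H3→d25:-→d26:H4 -> H4
  lookup 210.14.33.129: bits 11010010000011100010000110 walk d0:H3→d1:-→d2:-→d3:-→d4:-→d5:-→d6:-→d7:-→d8:-→d9:-→d10:H2→d11:-→d12:H1→d13:-→d14:-→d15:-→d16:-→d17:-→d18:-→d19:-→d20:H1→d21:-→d22:-→d23:-→d24:H3→d25:-→d26:H4 -> H4
  add 0.0.0.0/0 -> H3 at depth 0
  lookup 210.14.32.0: bits 11010010000011100010000 walk d0:H3→d1:-→d2:-→d3:-→d4:-→d5:-→d6:-→d7:-→d8:-→d9:-→d10:H2→d11:-→d12:H1→d13:-→d14:-→d15:-→d16:-→d17:-→d18:-→d19:-→d20:H1→d21:-→d22:-→d23:- -> H1
  lookup 210.0.0.6: bits 110100100000 walk d0:H3→d1:-→d2:-→d3:-→d4:-→d5:-→d6:-→d7:-→d8:-→d9:-→d10:H2→d11:-→d12:H1 -> H1
  - 210.0.0.0/12 clear@12
  add 210.14.0.0/16 -> H2 at depth 16
  add 210.14.33.160/30 -> H4 at depth 30
  lookup 210.14.33.160: bits 110100100000111000100001101000 walk d0:H3→d1:-→d2:-→d3:-→d4:-→d5:-→d6:-→d7:-→d8:-→d9:-→d10:H2→d11:-→d12:-→d13:-→d14:-→d15:-→d16:H2→d17:-→d18:-→d19:-→d20:H1→d21:-→d22:-→d23:-→d24:H3→d25:-→d26:H4→d27:-→d28:-→d29:-→d30:H4 -> H4
  add 210.14.33.160/28 -> H4 at depth 28
  add 210.14.32.0/20 -> H0 at depth 20
  lookup 210.14.42.129: bits 11010010000011100010 walk d0:H3→d1:-→d2:-→d3:-→d4:-→d5:-→d6:-→d7:-→d8:-→d9:-→d10:H2→d11:-→d12:-→d13:-→d14:-→d15:-→d16:H2→d17:-→d18:-→d19:-→d20:H0 -> H0
  add 210.0.0.0/8 -> H3 at depth 8

== LOOKUPS ==
["no-route","H3","H1","H1","H1","H1","H3","H1","H1","H4","H4","H1","H1","H4","H0"]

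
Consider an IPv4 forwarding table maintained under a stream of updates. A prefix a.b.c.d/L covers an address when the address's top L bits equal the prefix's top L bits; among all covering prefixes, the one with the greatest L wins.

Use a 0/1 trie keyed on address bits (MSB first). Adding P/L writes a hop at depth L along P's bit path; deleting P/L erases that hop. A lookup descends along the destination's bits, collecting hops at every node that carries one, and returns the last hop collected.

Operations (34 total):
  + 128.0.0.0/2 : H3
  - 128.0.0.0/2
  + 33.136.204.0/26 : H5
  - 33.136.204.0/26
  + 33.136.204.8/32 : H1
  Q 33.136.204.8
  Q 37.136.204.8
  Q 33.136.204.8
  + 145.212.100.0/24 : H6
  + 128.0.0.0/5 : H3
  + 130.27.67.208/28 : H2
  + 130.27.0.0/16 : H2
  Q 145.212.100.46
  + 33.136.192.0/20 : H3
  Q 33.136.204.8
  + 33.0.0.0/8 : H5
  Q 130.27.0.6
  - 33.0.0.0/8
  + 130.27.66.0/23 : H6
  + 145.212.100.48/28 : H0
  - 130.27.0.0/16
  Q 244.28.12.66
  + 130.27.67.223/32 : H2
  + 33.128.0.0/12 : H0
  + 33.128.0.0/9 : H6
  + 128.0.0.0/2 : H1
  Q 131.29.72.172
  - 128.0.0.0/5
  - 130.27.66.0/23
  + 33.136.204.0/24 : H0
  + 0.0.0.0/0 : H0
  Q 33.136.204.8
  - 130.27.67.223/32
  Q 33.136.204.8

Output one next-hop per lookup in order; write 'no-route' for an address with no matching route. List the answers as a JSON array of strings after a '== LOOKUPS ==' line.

Process each operation:
  + 128.0.0.0/2 (H3) depth=2
  - 128.0.0.0/2 clear@2
  + 33.136.204.0/26 (H5) depth=26
  - 33.136.204.0/26 clear@26
  + 33.136.204.8/32 (H1) depth=32
  Q 33.136.204.8: descend 00100001100010001100110000001000 ; hops seen [H1] ; pick H1
  Q 37.136.204.8: descend 00100 ; hops seen [∅] ; pick no-route
  Q 33.136.204.8: descend 00100001100010001100110000001000 ; hops seen [H1] ; pick H1
  + 145.212.100.0/24 (H6) depth=24
  + 128.0.0.0/5 (H3) depth=5
  + 130.27.67.208/28 (H2) depth=28
  + 130.27.0.0/16 (H2) depth=16
  Q 145.212.100.46: descend 100100011101010001100100 ; hops seen [H6] ; pick H6
  + 33.136.192.0/20 (H3) depth=20
  Q 33.136.204.8: descend 00100001100010001100110000001000 ; hops seen [H3,H1] ; pick H1
  + 33.0.0.0/8 (H5) depth=8
  Q 130.27.0.6: descend 10000010000110110 ; hops seen [H3,H2] ; pick H2
  - 33.0.0.0/8 clear@8
  + 130.27.66.0/23 (H6) depth=23
  + 145.212.100.48/28 (H0) depth=28
  - 130.27.0.0/16 clear@16
  Q 244.28.12.66: descend 1 ; hops seen [∅] ; pick no-route
  + 130.27.67.223/32 (H2) depth=32
  + 33.128.0.0/12 (H0) depth=12
  + 33.128.0.0/9 (H6) depth=9
  + 128.0.0.0/2 (H1) depth=2
  Q 131.29.72.172: descend 1000001 ; hops seen [H1,H3] ; pick H3
  - 128.0.0.0/5 clear@5
  - 130.27.66.0/23 clear@23
  + 33.136.204.0/24 (H0) depth=24
  + 0.0.0.0/0 (H0) depth=0
  Q 33.136.204.8: descend 00100001100010001100110000001000 ; hops seen [H0,H6,H0,H3,H0,H1] ; pick H1
  - 130.27.67.223/32 clear@32
  Q 33.136.204.8: descend 00100001100010001100110000001000 ; hops seen [H0,H6,H0,H3,H0,H1] ; pick H1

== LOOKUPS ==
["H1","no-route","H1","H6","H1","H2","no-route","H3","H1","H1"]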